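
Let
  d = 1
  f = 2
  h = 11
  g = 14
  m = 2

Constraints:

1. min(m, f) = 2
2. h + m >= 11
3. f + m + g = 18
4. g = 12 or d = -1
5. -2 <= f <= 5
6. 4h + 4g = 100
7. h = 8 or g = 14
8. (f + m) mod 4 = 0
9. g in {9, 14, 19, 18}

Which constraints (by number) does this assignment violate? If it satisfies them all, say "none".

Constraint 4 does not hold.

1. min(2, 2) = 2 — satisfied.
2. h + m = 11 + 2 = 13; 13 ≥ 11 — satisfied.
3. f + m + g = 2 + 2 + 14 = 18 — satisfied.
4. g = 14 ≠ 12 and d = 1 ≠ -1; both disjuncts false — violated.
5. f = 2 lies in [-2, 5] — satisfied.
6. 4h + 4g = 4(11) + 4(14) = 100 — satisfied.
7. h = 11 ≠ 8, but g = 14 = 14 (second disjunct) — satisfied.
8. f + m = 4; 4 mod 4 = 0 — satisfied.
9. g = 14 is in {9, 14, 19, 18} — satisfied.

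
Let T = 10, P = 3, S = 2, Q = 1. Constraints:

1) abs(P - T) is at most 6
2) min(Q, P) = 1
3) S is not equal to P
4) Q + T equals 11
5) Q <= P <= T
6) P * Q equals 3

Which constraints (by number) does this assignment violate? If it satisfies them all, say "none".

1) abs(3 - 10) = 7; 7 > 6, exceeds bound 6 — does not hold.
2) min(1, 3) = 1 — holds.
3) S = 2, P = 3; distinct — holds.
4) Q + T = 1 + 10 = 11 — holds.
5) values 1 <= 3 <= 10 — holds.
6) P * Q = 3 * 1 = 3 — holds.

Violated: 1.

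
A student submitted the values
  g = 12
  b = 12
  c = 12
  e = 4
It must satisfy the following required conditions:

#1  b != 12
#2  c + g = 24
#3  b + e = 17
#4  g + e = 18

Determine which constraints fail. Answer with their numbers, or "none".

#1 b = 12, but 12 is required to differ — does not hold.
#2 c + g = 12 + 12 = 24 — holds.
#3 b + e = 12 + 4 = 16, not 17 — does not hold.
#4 g + e = 12 + 4 = 16, not 18 — does not hold.

Constraints 1, 3, and 4 do not hold.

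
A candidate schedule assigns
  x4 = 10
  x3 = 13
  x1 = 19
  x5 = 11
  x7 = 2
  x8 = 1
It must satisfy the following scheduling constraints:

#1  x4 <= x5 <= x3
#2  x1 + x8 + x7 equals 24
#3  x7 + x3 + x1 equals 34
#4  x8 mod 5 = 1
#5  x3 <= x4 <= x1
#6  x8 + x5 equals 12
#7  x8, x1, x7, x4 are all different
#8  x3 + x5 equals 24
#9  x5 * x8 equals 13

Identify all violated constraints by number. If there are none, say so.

#1 values 10 <= 11 <= 13  yes
#2 x1 + x8 + x7 = 19 + 1 + 2 = 22, not 24  no
#3 x7 + x3 + x1 = 2 + 13 + 19 = 34  yes
#4 1 mod 5 = 1  yes
#5 values 13, 10, 19; x3 = 13 is not <= x4 = 10  no
#6 x8 + x5 = 1 + 11 = 12  yes
#7 values 1, 19, 2, 10 are pairwise distinct  yes
#8 x3 + x5 = 13 + 11 = 24  yes
#9 x5 * x8 = 11 * 1 = 11, not 13  no

Violated: 2, 5, and 9.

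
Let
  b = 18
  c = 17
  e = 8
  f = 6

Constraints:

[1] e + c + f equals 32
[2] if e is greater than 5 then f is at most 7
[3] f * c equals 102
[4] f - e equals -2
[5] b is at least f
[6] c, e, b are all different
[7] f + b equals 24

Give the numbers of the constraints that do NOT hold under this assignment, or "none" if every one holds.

No — constraint 1 is not satisfied.

[1] e + c + f = 8 + 17 + 6 = 31, not 32  fails
[2] e = 8 > 5, so we need f ≤ 7; f = 6 ≤ 7  holds
[3] f * c = 6 * 17 = 102  holds
[4] f - e = 6 - 8 = -2  holds
[5] b = 18, f = 6; 18 ≥ 6  holds
[6] values 17, 8, 18 are pairwise distinct  holds
[7] f + b = 6 + 18 = 24  holds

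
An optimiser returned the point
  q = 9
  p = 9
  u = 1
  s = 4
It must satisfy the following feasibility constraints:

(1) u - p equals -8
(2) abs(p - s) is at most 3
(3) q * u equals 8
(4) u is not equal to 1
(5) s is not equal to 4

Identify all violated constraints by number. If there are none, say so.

(1) u - p = 1 - 9 = -8 — satisfied.
(2) abs(9 - 4) = 5; 5 > 3, exceeds bound 3 — violated.
(3) q * u = 9 * 1 = 9, not 8 — violated.
(4) u = 1, but 1 is required to differ — violated.
(5) s = 4, but 4 is required to differ — violated.

No — constraints 2, 3, 4, 5 are not satisfied.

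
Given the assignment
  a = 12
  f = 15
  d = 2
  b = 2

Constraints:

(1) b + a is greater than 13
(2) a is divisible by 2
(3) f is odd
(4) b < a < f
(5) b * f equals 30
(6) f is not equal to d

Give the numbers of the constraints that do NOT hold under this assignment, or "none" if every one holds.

Yes — all constraints hold.

(1) b + a = 2 + 12 = 14; 14 > 13  ✓
(2) 12 / 2 = 6, so 2 divides 12  ✓
(3) f = 15 is odd  ✓
(4) values 2 < 12 < 15  ✓
(5) b * f = 2 * 15 = 30  ✓
(6) f = 15, d = 2; distinct  ✓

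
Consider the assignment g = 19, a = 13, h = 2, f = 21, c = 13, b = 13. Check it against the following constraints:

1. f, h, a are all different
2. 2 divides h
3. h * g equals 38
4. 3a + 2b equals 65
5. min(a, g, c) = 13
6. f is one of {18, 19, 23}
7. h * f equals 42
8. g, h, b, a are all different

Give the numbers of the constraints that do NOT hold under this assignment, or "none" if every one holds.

1. values 21, 2, 13 are pairwise distinct — OK.
2. 2 / 2 = 1, so 2 divides 2 — OK.
3. h * g = 2 * 19 = 38 — OK.
4. 3a + 2b = 3(13) + 2(13) = 65 — OK.
5. min(13, 19, 13) = 13 — OK.
6. f = 21 is not in {18, 19, 23} — violated.
7. h * f = 2 * 21 = 42 — OK.
8. b = a = 13, not all different — violated.

The assignment fails constraints 6 and 8.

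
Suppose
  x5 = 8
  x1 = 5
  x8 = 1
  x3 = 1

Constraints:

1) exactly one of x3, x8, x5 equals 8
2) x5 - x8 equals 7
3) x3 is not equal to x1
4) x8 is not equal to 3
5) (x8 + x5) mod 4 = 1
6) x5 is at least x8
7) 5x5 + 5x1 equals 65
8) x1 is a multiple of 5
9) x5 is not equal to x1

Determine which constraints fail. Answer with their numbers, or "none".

1) x3=1, x8=1, x5=8; 1 of them equals 8  true
2) x5 - x8 = 8 - 1 = 7  true
3) x3 = 1, x1 = 5; distinct  true
4) x8 = 1, and 1 ≠ 3  true
5) x8 + x5 = 9; 9 mod 4 = 1  true
6) x5 = 8, x8 = 1; 8 ≥ 1  true
7) 5x5 + 5x1 = 5(8) + 5(5) = 65  true
8) 5 / 5 = 1, so 5 divides 5  true
9) x5 = 8, x1 = 5; distinct  true

Yes — all constraints hold.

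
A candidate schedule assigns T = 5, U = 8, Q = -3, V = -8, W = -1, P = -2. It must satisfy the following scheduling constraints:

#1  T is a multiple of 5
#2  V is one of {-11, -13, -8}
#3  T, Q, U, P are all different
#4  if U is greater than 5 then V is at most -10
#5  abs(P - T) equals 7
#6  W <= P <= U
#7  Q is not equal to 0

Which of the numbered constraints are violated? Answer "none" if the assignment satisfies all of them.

Violated: 4 and 6.

#1 5 / 5 = 1, so 5 divides 5 — holds.
#2 V = -8 is in {-11, -13, -8} — holds.
#3 values 5, -3, 8, -2 are pairwise distinct — holds.
#4 U = 8 > 5, so we need V ≤ -10; but V = -8 > -10 — fails.
#5 abs(-2 - 5) = 7 — holds.
#6 values -1, -2, 8; W = -1 is not <= P = -2 — fails.
#7 Q = -3, and -3 ≠ 0 — holds.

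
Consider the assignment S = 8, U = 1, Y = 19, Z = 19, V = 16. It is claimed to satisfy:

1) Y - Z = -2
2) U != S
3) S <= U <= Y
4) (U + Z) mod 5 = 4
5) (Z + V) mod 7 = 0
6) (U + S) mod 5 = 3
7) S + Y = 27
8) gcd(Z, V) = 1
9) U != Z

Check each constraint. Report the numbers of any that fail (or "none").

Constraints 1, 3, 4, 6 are violated.

1) Y - Z = 19 - 19 = 0, not -2 — fails.
2) U = 1, S = 8; distinct — holds.
3) values 8, 1, 19; S = 8 is not <= U = 1 — fails.
4) U + Z = 20; 20 mod 5 = 0, not 4 — fails.
5) Z + V = 35; 35 mod 7 = 0 — holds.
6) U + S = 9; 9 mod 5 = 4, not 3 — fails.
7) S + Y = 8 + 19 = 27 — holds.
8) gcd(19, 16) = 1 — holds.
9) U = 1, Z = 19; distinct — holds.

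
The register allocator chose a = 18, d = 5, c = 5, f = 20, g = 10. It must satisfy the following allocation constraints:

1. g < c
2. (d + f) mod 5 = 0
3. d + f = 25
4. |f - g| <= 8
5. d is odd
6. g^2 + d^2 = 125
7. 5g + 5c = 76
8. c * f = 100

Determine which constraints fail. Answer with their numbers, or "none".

Violated: 1, 4, and 7.

1. g = 10, c = 5; 10 ≥ 5 (want <) — violated.
2. d + f = 25; 25 mod 5 = 0 — satisfied.
3. d + f = 5 + 20 = 25 — satisfied.
4. |20 - 10| = 10; 10 > 8, exceeds bound 8 — violated.
5. d = 5 is odd — satisfied.
6. g^2 + d^2 = 10^2 + 5^2 = 100 + 25 = 125 — satisfied.
7. 5g + 5c = 5(10) + 5(5) = 75, not 76 — violated.
8. c * f = 5 * 20 = 100 — satisfied.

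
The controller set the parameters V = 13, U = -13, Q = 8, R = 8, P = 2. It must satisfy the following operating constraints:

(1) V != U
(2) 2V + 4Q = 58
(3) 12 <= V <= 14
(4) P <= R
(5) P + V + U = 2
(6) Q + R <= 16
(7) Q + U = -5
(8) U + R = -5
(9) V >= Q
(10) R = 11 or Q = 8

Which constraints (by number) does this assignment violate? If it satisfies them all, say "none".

(1) V = 13, U = -13; distinct  ✓
(2) 2V + 4Q = 2(13) + 4(8) = 58  ✓
(3) V = 13 lies in [12, 14]  ✓
(4) P = 2, R = 8; 2 ≤ 8  ✓
(5) P + V + U = 2 + 13 + (-13) = 2  ✓
(6) Q + R = 8 + 8 = 16; 16 ≤ 16  ✓
(7) Q + U = 8 + (-13) = -5  ✓
(8) U + R = -13 + 8 = -5  ✓
(9) V = 13, Q = 8; 13 ≥ 8  ✓
(10) R = 8 ≠ 11, but Q = 8 = 8 (second disjunct)  ✓

Yes — all constraints hold.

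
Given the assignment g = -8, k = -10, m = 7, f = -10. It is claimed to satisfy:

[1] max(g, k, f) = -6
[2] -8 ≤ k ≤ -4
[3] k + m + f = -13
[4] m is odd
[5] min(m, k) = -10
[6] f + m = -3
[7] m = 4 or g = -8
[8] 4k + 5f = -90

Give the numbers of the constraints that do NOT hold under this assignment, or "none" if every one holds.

Constraints 1 and 2 do not hold.

[1] max(-8, -10, -10) = -8, not -6 — does not hold.
[2] k = -10 is outside [-8, -4] — does not hold.
[3] k + m + f = -10 + 7 + (-10) = -13 — holds.
[4] m = 7 is odd — holds.
[5] min(7, -10) = -10 — holds.
[6] f + m = -10 + 7 = -3 — holds.
[7] m = 7 ≠ 4, but g = -8 = -8 (second disjunct) — holds.
[8] 4k + 5f = 4(-10) + 5(-10) = -90 — holds.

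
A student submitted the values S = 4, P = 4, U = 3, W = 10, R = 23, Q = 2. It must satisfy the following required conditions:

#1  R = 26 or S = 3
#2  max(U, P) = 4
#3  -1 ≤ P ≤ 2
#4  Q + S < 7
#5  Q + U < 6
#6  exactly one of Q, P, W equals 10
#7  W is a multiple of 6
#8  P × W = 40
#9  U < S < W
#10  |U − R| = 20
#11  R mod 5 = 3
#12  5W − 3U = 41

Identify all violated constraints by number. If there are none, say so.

Constraints 1, 3, 7 do not hold.

#1 R = 23 ≠ 26 and S = 4 ≠ 3; both disjuncts false — does not hold.
#2 max(3, 4) = 4 — holds.
#3 P = 4 is outside [-1, 2] — does not hold.
#4 Q + S = 2 + 4 = 6; 6 < 7 — holds.
#5 Q + U = 2 + 3 = 5; 5 < 6 — holds.
#6 Q=2, P=4, W=10; 1 of them equals 10 — holds.
#7 10 = 6×1 + 4, so 6 does not divide 10 — does not hold.
#8 P × W = 4 × 10 = 40 — holds.
#9 values 3 < 4 < 10 — holds.
#10 |3 − 23| = 20 — holds.
#11 23 mod 5 = 3 — holds.
#12 5W − 3U = 5(10) − 3(3) = 41 — holds.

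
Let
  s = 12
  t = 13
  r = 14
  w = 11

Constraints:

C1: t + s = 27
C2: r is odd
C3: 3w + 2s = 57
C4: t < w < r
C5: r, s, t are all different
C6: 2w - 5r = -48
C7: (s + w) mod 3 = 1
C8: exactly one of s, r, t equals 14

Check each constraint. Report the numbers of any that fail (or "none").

Violated: 1, 2, 4, and 7.

C1: t + s = 13 + 12 = 25, not 27  false
C2: r = 14 is even  false
C3: 3w + 2s = 3(11) + 2(12) = 57  true
C4: values 13, 11, 14; t = 13 is not < w = 11  false
C5: values 14, 12, 13 are pairwise distinct  true
C6: 2w - 5r = 2(11) - 5(14) = -48  true
C7: s + w = 23; 23 mod 3 = 2, not 1  false
C8: s=12, r=14, t=13; 1 of them equals 14  true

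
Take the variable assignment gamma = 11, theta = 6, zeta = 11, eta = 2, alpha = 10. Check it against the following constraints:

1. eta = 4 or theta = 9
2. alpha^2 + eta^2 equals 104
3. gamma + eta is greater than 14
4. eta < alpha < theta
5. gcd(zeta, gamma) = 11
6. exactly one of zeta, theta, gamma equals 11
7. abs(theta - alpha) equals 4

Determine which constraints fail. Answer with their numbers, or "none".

1. eta = 2 ≠ 4 and theta = 6 ≠ 9; both disjuncts false — violated.
2. alpha^2 + eta^2 = 10^2 + 2^2 = 100 + 4 = 104 — OK.
3. gamma + eta = 11 + 2 = 13; 13 ≤ 14, bound 14 not met — violated.
4. values 2, 10, 6; alpha = 10 is not < theta = 6 — violated.
5. gcd(11, 11) = 11 — OK.
6. zeta=11, theta=6, gamma=11; 2 of them equal 11, not exactly one — violated.
7. abs(6 - 10) = 4 — OK.

No — constraints 1, 3, 4, and 6 are not satisfied.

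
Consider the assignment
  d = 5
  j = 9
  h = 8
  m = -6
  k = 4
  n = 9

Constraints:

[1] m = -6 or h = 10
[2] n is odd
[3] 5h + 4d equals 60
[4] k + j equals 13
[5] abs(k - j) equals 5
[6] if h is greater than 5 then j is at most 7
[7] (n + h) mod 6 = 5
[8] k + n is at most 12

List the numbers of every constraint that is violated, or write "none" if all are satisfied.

[1] m = -6 = -6 (first disjunct) — satisfied.
[2] n = 9 is odd — satisfied.
[3] 5h + 4d = 5(8) + 4(5) = 60 — satisfied.
[4] k + j = 4 + 9 = 13 — satisfied.
[5] abs(4 - 9) = 5 — satisfied.
[6] h = 8 > 5, so we need j ≤ 7; but j = 9 > 7 — violated.
[7] n + h = 17; 17 mod 6 = 5 — satisfied.
[8] k + n = 4 + 9 = 13; 13 > 12, bound 12 not met — violated.

Constraints 6, 8 are violated.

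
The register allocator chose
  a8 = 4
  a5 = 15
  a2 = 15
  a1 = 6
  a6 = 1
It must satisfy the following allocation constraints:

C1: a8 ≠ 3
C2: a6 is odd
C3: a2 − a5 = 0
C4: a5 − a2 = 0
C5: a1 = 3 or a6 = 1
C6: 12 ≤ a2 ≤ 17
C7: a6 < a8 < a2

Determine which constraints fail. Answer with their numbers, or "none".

All constraints are satisfied.

C1: a8 = 4, and 4 ≠ 3  ✔
C2: a6 = 1 is odd  ✔
C3: a2 − a5 = 15 − 15 = 0  ✔
C4: a5 − a2 = 15 − 15 = 0  ✔
C5: a1 = 6 ≠ 3, but a6 = 1 = 1 (second disjunct)  ✔
C6: a2 = 15 lies in [12, 17]  ✔
C7: values 1 < 4 < 15  ✔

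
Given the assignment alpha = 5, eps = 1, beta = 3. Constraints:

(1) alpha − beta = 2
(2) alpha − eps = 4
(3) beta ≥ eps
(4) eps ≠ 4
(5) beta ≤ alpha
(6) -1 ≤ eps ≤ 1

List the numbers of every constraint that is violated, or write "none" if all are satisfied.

(1) alpha − beta = 5 − 3 = 2 — OK.
(2) alpha − eps = 5 − 1 = 4 — OK.
(3) beta = 3, eps = 1; 3 ≥ 1 — OK.
(4) eps = 1, and 1 ≠ 4 — OK.
(5) beta = 3, alpha = 5; 3 ≤ 5 — OK.
(6) eps = 1 lies in [-1, 1] — OK.

None — every constraint holds.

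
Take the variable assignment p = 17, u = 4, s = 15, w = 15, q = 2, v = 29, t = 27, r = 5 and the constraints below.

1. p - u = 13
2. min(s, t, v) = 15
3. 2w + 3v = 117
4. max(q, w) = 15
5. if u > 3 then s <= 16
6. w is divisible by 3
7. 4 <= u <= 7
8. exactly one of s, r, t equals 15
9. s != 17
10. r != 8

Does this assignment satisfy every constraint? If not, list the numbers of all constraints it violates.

1. p - u = 17 - 4 = 13  true
2. min(15, 27, 29) = 15  true
3. 2w + 3v = 2(15) + 3(29) = 117  true
4. max(2, 15) = 15  true
5. u = 4 > 3, so we need s ≤ 16; s = 15 ≤ 16  true
6. 15 / 3 = 5, so 3 divides 15  true
7. u = 4 lies in [4, 7]  true
8. s=15, r=5, t=27; 1 of them equals 15  true
9. s = 15, and 15 ≠ 17  true
10. r = 5, and 5 ≠ 8  true

All constraints are satisfied.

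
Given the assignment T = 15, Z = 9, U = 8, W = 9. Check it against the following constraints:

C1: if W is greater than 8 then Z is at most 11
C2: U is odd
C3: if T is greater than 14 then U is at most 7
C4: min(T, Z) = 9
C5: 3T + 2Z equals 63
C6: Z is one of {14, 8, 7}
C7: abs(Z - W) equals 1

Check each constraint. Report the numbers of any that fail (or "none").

Constraints 2, 3, 6, 7 do not hold.

C1: W = 9 > 8, so we need Z ≤ 11; Z = 9 ≤ 11  ✓
C2: U = 8 is even  ✗
C3: T = 15 > 14, so we need U ≤ 7; but U = 8 > 7  ✗
C4: min(15, 9) = 9  ✓
C5: 3T + 2Z = 3(15) + 2(9) = 63  ✓
C6: Z = 9 is not in {14, 8, 7}  ✗
C7: abs(9 - 9) = 0, not 1  ✗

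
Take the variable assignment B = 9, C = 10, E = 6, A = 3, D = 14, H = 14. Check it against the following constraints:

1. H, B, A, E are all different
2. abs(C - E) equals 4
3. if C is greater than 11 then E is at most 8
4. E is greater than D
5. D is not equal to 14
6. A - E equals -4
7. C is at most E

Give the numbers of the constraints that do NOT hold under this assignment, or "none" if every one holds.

1. values 14, 9, 3, 6 are pairwise distinct — holds.
2. abs(10 - 6) = 4 — holds.
3. C = 10, not > 11; antecedent false, conditional vacuously true — holds.
4. E = 6, D = 14; 6 ≤ 14 (want >) — fails.
5. D = 14, but 14 is required to differ — fails.
6. A - E = 3 - 6 = -3, not -4 — fails.
7. C = 10, E = 6; 10 > 6 (want ≤) — fails.

Constraints 4, 5, 6, 7 do not hold.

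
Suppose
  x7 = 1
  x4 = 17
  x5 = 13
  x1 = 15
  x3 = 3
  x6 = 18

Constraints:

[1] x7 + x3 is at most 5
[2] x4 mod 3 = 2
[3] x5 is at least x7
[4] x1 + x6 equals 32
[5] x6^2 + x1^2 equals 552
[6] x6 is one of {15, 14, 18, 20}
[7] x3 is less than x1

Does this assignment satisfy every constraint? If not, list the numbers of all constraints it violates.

[1] x7 + x3 = 1 + 3 = 4; 4 ≤ 5 — holds.
[2] 17 mod 3 = 2 — holds.
[3] x5 = 13, x7 = 1; 13 ≥ 1 — holds.
[4] x1 + x6 = 15 + 18 = 33, not 32 — fails.
[5] x6^2 + x1^2 = 18^2 + 15^2 = 324 + 225 = 549, not 552 — fails.
[6] x6 = 18 is in {15, 14, 18, 20} — holds.
[7] x3 = 3, x1 = 15; 3 < 15 — holds.

Constraints 4, 5 do not hold.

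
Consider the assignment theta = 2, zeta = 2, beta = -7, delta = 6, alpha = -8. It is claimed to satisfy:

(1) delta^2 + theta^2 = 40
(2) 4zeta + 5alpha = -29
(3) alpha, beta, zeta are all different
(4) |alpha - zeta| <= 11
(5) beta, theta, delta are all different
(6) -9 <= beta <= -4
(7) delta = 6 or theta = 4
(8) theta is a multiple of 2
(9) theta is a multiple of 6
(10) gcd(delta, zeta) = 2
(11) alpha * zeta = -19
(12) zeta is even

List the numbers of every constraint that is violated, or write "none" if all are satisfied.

(1) delta^2 + theta^2 = 6^2 + 2^2 = 36 + 4 = 40 — OK.
(2) 4zeta + 5alpha = 4(2) + 5(-8) = -32, not -29 — violated.
(3) values -8, -7, 2 are pairwise distinct — OK.
(4) |-8 - 2| = 10; 10 ≤ 11 — OK.
(5) values -7, 2, 6 are pairwise distinct — OK.
(6) beta = -7 lies in [-9, -4] — OK.
(7) delta = 6 = 6 (first disjunct) — OK.
(8) 2 / 2 = 1, so 2 divides 2 — OK.
(9) 2 = 6*0 + 2, so 6 does not divide 2 — violated.
(10) gcd(6, 2) = 2 — OK.
(11) alpha * zeta = -8 * 2 = -16, not -19 — violated.
(12) zeta = 2 is even — OK.

Violated: 2, 9, and 11.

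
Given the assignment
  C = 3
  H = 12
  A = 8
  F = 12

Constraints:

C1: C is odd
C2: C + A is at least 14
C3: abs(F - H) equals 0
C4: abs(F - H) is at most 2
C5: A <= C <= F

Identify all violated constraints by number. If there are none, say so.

C1: C = 3 is odd  OK
C2: C + A = 3 + 8 = 11; 11 < 14, bound 14 not met  FAIL
C3: abs(12 - 12) = 0  OK
C4: abs(12 - 12) = 0; 0 ≤ 2  OK
C5: values 8, 3, 12; A = 8 is not <= C = 3  FAIL

The assignment fails constraints 2, 5.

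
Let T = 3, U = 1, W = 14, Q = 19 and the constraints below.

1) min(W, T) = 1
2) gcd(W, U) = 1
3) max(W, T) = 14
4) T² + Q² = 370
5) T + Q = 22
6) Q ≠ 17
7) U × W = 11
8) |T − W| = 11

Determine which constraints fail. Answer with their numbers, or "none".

No — constraints 1 and 7 are not satisfied.

1) min(14, 3) = 3, not 1 — fails.
2) gcd(14, 1) = 1 — holds.
3) max(14, 3) = 14 — holds.
4) T² + Q² = 3² + 19² = 9 + 361 = 370 — holds.
5) T + Q = 3 + 19 = 22 — holds.
6) Q = 19, and 19 ≠ 17 — holds.
7) U × W = 1 × 14 = 14, not 11 — fails.
8) |3 − 14| = 11 — holds.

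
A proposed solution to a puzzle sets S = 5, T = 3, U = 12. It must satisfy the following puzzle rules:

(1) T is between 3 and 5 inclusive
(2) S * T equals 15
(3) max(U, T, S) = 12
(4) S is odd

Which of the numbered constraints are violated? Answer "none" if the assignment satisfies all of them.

(1) T = 3 lies in [3, 5] — OK.
(2) S * T = 5 * 3 = 15 — OK.
(3) max(12, 3, 5) = 12 — OK.
(4) S = 5 is odd — OK.

None — every constraint holds.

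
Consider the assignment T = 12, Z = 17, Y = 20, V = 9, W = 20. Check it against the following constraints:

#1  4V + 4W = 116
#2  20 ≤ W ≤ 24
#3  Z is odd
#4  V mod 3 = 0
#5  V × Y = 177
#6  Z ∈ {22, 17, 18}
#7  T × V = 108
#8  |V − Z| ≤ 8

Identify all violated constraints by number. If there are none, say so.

Constraint 5 is violated.

#1 4V + 4W = 4(9) + 4(20) = 116 — holds.
#2 W = 20 lies in [20, 24] — holds.
#3 Z = 17 is odd — holds.
#4 9 mod 3 = 0 — holds.
#5 V × Y = 9 × 20 = 180, not 177 — fails.
#6 Z = 17 is in {22, 17, 18} — holds.
#7 T × V = 12 × 9 = 108 — holds.
#8 |9 − 17| = 8; 8 ≤ 8 — holds.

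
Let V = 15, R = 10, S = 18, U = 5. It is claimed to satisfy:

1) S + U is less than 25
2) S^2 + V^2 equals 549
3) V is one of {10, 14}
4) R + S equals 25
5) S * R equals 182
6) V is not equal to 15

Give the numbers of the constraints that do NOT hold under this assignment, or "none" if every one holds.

No — constraints 3, 4, 5, and 6 are not satisfied.

1) S + U = 18 + 5 = 23; 23 < 25 — holds.
2) S^2 + V^2 = 18^2 + 15^2 = 324 + 225 = 549 — holds.
3) V = 15 is not in {10, 14} — does not hold.
4) R + S = 10 + 18 = 28, not 25 — does not hold.
5) S * R = 18 * 10 = 180, not 182 — does not hold.
6) V = 15, but 15 is required to differ — does not hold.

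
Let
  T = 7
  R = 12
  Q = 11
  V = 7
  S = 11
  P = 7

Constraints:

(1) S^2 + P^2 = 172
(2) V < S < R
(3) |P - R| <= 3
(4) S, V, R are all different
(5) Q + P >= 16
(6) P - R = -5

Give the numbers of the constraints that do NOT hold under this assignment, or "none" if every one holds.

(1) S^2 + P^2 = 11^2 + 7^2 = 121 + 49 = 170, not 172 — fails.
(2) values 7 < 11 < 12 — holds.
(3) |7 - 12| = 5; 5 > 3, exceeds bound 3 — fails.
(4) values 11, 7, 12 are pairwise distinct — holds.
(5) Q + P = 11 + 7 = 18; 18 ≥ 16 — holds.
(6) P - R = 7 - 12 = -5 — holds.

Constraints 1 and 3 are violated.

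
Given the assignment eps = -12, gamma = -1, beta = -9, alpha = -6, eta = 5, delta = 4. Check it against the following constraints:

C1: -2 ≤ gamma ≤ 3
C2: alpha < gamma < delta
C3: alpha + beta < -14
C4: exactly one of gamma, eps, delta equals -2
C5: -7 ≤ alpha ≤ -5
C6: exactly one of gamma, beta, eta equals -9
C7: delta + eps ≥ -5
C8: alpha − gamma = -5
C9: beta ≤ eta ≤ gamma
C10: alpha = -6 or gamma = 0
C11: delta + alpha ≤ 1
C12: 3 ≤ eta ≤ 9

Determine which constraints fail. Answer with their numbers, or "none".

Constraints 4, 7, 9 do not hold.

C1: gamma = -1 lies in [-2, 3] — holds.
C2: values -6 < -1 < 4 — holds.
C3: alpha + beta = -6 + (-9) = -15; -15 < -14 — holds.
C4: gamma=-1, eps=-12, delta=4; 0 of them equal -2, not exactly one — does not hold.
C5: alpha = -6 lies in [-7, -5] — holds.
C6: gamma=-1, beta=-9, eta=5; 1 of them equals -9 — holds.
C7: delta + eps = 4 + (-12) = -8; -8 < -5, bound -5 not met — does not hold.
C8: alpha − gamma = -6 − (-1) = -5 — holds.
C9: values -9, 5, -1; eta = 5 is not ≤ gamma = -1 — does not hold.
C10: alpha = -6 = -6 (first disjunct) — holds.
C11: delta + alpha = 4 + (-6) = -2; -2 ≤ 1 — holds.
C12: eta = 5 lies in [3, 9] — holds.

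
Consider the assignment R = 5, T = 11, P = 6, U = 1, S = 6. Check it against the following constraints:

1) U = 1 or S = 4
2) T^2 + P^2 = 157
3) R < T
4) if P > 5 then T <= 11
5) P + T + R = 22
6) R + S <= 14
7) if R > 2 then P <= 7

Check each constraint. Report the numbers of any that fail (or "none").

Yes — all constraints hold.

1) U = 1 = 1 (first disjunct)  ✓
2) T^2 + P^2 = 11^2 + 6^2 = 121 + 36 = 157  ✓
3) R = 5, T = 11; 5 < 11  ✓
4) P = 6 > 5, so we need T ≤ 11; T = 11 ≤ 11  ✓
5) P + T + R = 6 + 11 + 5 = 22  ✓
6) R + S = 5 + 6 = 11; 11 ≤ 14  ✓
7) R = 5 > 2, so we need P ≤ 7; P = 6 ≤ 7  ✓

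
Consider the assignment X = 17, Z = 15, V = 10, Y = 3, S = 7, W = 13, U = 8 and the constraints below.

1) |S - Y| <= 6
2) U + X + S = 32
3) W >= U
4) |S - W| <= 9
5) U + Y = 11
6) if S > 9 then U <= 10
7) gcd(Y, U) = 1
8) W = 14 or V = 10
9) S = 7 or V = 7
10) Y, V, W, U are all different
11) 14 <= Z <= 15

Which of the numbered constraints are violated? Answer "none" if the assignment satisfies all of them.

None — every constraint holds.

1) |7 - 3| = 4; 4 ≤ 6  yes
2) U + X + S = 8 + 17 + 7 = 32  yes
3) W = 13, U = 8; 13 ≥ 8  yes
4) |7 - 13| = 6; 6 ≤ 9  yes
5) U + Y = 8 + 3 = 11  yes
6) S = 7, not > 9; antecedent false, conditional vacuously true  yes
7) gcd(3, 8) = 1  yes
8) W = 13 ≠ 14, but V = 10 = 10 (second disjunct)  yes
9) S = 7 = 7 (first disjunct)  yes
10) values 3, 10, 13, 8 are pairwise distinct  yes
11) Z = 15 lies in [14, 15]  yes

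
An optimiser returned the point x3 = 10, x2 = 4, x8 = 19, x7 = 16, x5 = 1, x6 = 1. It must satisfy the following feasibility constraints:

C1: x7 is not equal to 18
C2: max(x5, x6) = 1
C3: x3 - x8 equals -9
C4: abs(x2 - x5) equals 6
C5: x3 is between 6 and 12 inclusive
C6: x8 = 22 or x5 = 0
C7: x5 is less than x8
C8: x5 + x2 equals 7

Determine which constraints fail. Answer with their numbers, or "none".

The assignment fails constraints 4, 6, and 8.

C1: x7 = 16, and 16 ≠ 18 — OK.
C2: max(1, 1) = 1 — OK.
C3: x3 - x8 = 10 - 19 = -9 — OK.
C4: abs(4 - 1) = 3, not 6 — violated.
C5: x3 = 10 lies in [6, 12] — OK.
C6: x8 = 19 ≠ 22 and x5 = 1 ≠ 0; both disjuncts false — violated.
C7: x5 = 1, x8 = 19; 1 < 19 — OK.
C8: x5 + x2 = 1 + 4 = 5, not 7 — violated.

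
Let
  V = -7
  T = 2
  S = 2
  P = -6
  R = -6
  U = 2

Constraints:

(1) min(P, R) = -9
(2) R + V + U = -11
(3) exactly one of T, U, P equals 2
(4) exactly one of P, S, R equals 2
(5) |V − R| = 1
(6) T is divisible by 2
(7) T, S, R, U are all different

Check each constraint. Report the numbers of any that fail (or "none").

(1) min(-6, -6) = -6, not -9  no
(2) R + V + U = -6 + (-7) + 2 = -11  yes
(3) T=2, U=2, P=-6; 2 of them equal 2, not exactly one  no
(4) P=-6, S=2, R=-6; 1 of them equals 2  yes
(5) |-7 − (-6)| = 1  yes
(6) 2 / 2 = 1, so 2 divides 2  yes
(7) T = S = 2, not all different  no

Constraints 1, 3, 7 are violated.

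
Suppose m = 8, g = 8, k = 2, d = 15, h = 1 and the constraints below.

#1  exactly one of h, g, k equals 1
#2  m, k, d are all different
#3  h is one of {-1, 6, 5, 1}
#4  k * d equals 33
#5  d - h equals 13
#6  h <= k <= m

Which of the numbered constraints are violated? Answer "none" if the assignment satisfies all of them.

The assignment fails constraints 4, 5.

#1 h=1, g=8, k=2; 1 of them equals 1 — satisfied.
#2 values 8, 2, 15 are pairwise distinct — satisfied.
#3 h = 1 is in {-1, 6, 5, 1} — satisfied.
#4 k * d = 2 * 15 = 30, not 33 — violated.
#5 d - h = 15 - 1 = 14, not 13 — violated.
#6 values 1 <= 2 <= 8 — satisfied.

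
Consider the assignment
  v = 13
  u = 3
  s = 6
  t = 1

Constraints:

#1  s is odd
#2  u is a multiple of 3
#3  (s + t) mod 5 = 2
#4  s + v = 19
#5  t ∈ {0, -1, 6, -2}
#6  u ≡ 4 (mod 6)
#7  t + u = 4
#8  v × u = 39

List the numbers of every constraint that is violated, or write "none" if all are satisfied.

#1 s = 6 is even — violated.
#2 3 / 3 = 1, so 3 divides 3 — satisfied.
#3 s + t = 7; 7 mod 5 = 2 — satisfied.
#4 s + v = 6 + 13 = 19 — satisfied.
#5 t = 1 is not in {0, -1, 6, -2} — violated.
#6 3 mod 6 = 3, not 4 — violated.
#7 t + u = 1 + 3 = 4 — satisfied.
#8 v × u = 13 × 3 = 39 — satisfied.

The assignment fails constraints 1, 5, and 6.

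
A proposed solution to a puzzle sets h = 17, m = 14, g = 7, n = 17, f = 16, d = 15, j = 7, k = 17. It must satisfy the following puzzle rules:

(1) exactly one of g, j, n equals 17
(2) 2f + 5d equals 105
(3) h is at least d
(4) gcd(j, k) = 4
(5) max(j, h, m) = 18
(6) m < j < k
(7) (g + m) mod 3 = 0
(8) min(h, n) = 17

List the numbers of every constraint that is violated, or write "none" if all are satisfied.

(1) g=7, j=7, n=17; 1 of them equals 17 — OK.
(2) 2f + 5d = 2(16) + 5(15) = 107, not 105 — violated.
(3) h = 17, d = 15; 17 ≥ 15 — OK.
(4) gcd(7, 17) = 1, not 4 — violated.
(5) max(7, 17, 14) = 17, not 18 — violated.
(6) values 14, 7, 17; m = 14 is not < j = 7 — violated.
(7) g + m = 21; 21 mod 3 = 0 — OK.
(8) min(17, 17) = 17 — OK.

The assignment fails constraints 2, 4, 5, and 6.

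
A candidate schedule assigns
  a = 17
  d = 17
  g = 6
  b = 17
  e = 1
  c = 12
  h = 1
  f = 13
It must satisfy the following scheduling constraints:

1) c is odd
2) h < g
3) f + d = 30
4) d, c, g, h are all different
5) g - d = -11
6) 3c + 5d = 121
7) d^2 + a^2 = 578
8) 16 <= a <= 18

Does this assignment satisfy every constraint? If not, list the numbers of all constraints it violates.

1) c = 12 is even  false
2) h = 1, g = 6; 1 < 6  true
3) f + d = 13 + 17 = 30  true
4) values 17, 12, 6, 1 are pairwise distinct  true
5) g - d = 6 - 17 = -11  true
6) 3c + 5d = 3(12) + 5(17) = 121  true
7) d^2 + a^2 = 17^2 + 17^2 = 289 + 289 = 578  true
8) a = 17 lies in [16, 18]  true

The assignment fails constraint 1.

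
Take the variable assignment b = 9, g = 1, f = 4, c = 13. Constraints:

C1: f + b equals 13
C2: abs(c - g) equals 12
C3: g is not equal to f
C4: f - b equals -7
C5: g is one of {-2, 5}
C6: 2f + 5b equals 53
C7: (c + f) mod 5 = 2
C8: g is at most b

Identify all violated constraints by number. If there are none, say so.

Violated: 4 and 5.

C1: f + b = 4 + 9 = 13  holds
C2: abs(13 - 1) = 12  holds
C3: g = 1, f = 4; distinct  holds
C4: f - b = 4 - 9 = -5, not -7  fails
C5: g = 1 is not in {-2, 5}  fails
C6: 2f + 5b = 2(4) + 5(9) = 53  holds
C7: c + f = 17; 17 mod 5 = 2  holds
C8: g = 1, b = 9; 1 ≤ 9  holds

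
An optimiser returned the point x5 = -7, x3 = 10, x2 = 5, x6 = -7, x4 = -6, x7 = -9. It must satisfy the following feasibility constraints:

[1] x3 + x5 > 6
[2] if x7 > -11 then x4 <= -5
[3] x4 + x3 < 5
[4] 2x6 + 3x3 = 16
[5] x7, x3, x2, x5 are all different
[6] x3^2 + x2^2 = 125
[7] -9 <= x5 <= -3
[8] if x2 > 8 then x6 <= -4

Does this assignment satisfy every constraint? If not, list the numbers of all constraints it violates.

[1] x3 + x5 = 10 + (-7) = 3; 3 ≤ 6, bound 6 not met  no
[2] x7 = -9 > -11, so we need x4 ≤ -5; x4 = -6 ≤ -5  yes
[3] x4 + x3 = -6 + 10 = 4; 4 < 5  yes
[4] 2x6 + 3x3 = 2(-7) + 3(10) = 16  yes
[5] values -9, 10, 5, -7 are pairwise distinct  yes
[6] x3^2 + x2^2 = 10^2 + 5^2 = 100 + 25 = 125  yes
[7] x5 = -7 lies in [-9, -3]  yes
[8] x2 = 5, not > 8; antecedent false, conditional vacuously true  yes

No — constraint 1 is not satisfied.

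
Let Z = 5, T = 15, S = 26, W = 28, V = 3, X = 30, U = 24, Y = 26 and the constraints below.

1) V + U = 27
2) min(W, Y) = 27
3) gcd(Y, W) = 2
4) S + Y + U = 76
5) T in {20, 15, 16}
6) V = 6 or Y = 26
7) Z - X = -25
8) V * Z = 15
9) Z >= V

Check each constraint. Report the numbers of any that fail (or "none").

1) V + U = 3 + 24 = 27  OK
2) min(28, 26) = 26, not 27  FAIL
3) gcd(26, 28) = 2  OK
4) S + Y + U = 26 + 26 + 24 = 76  OK
5) T = 15 is in {20, 15, 16}  OK
6) V = 3 ≠ 6, but Y = 26 = 26 (second disjunct)  OK
7) Z - X = 5 - 30 = -25  OK
8) V * Z = 3 * 5 = 15  OK
9) Z = 5, V = 3; 5 ≥ 3  OK

The assignment fails constraint 2.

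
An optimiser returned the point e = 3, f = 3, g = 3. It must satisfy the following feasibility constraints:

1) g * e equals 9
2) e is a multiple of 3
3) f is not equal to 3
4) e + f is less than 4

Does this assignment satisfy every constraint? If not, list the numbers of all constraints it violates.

1) g * e = 3 * 3 = 9  ✓
2) 3 / 3 = 1, so 3 divides 3  ✓
3) f = 3, but 3 is required to differ  ✗
4) e + f = 3 + 3 = 6; 6 ≥ 4, bound 4 not met  ✗

Constraints 3 and 4 are violated.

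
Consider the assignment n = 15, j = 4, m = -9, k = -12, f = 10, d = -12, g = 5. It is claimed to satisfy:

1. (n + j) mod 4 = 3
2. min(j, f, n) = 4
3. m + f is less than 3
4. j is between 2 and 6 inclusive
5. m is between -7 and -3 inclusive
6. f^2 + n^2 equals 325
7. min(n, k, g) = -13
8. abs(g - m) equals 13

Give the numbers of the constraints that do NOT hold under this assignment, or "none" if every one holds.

The assignment fails constraints 5, 7, and 8.

1. n + j = 19; 19 mod 4 = 3  true
2. min(4, 10, 15) = 4  true
3. m + f = -9 + 10 = 1; 1 < 3  true
4. j = 4 lies in [2, 6]  true
5. m = -9 is outside [-7, -3]  false
6. f^2 + n^2 = 10^2 + 15^2 = 100 + 225 = 325  true
7. min(15, -12, 5) = -12, not -13  false
8. abs(5 - (-9)) = 14, not 13  false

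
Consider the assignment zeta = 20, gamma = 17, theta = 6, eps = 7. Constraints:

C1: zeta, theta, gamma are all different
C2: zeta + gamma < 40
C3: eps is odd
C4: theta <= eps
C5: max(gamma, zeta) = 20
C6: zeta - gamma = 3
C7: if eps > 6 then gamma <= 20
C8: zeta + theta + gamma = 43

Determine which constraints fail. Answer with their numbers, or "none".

The assignment satisfies every constraint.

C1: values 20, 6, 17 are pairwise distinct — satisfied.
C2: zeta + gamma = 20 + 17 = 37; 37 < 40 — satisfied.
C3: eps = 7 is odd — satisfied.
C4: theta = 6, eps = 7; 6 ≤ 7 — satisfied.
C5: max(17, 20) = 20 — satisfied.
C6: zeta - gamma = 20 - 17 = 3 — satisfied.
C7: eps = 7 > 6, so we need gamma ≤ 20; gamma = 17 ≤ 20 — satisfied.
C8: zeta + theta + gamma = 20 + 6 + 17 = 43 — satisfied.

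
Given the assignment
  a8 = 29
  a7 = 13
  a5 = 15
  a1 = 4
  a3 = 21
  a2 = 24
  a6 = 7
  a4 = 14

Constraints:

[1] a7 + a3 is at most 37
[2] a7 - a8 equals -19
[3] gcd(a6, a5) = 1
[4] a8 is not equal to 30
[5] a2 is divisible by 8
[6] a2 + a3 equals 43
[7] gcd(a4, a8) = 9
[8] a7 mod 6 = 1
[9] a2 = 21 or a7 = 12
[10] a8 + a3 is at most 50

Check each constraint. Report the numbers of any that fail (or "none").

[1] a7 + a3 = 13 + 21 = 34; 34 ≤ 37 — holds.
[2] a7 - a8 = 13 - 29 = -16, not -19 — does not hold.
[3] gcd(7, 15) = 1 — holds.
[4] a8 = 29, and 29 ≠ 30 — holds.
[5] 24 / 8 = 3, so 8 divides 24 — holds.
[6] a2 + a3 = 24 + 21 = 45, not 43 — does not hold.
[7] gcd(14, 29) = 1, not 9 — does not hold.
[8] 13 mod 6 = 1 — holds.
[9] a2 = 24 ≠ 21 and a7 = 13 ≠ 12; both disjuncts false — does not hold.
[10] a8 + a3 = 29 + 21 = 50; 50 ≤ 50 — holds.

The assignment fails constraints 2, 6, 7, 9.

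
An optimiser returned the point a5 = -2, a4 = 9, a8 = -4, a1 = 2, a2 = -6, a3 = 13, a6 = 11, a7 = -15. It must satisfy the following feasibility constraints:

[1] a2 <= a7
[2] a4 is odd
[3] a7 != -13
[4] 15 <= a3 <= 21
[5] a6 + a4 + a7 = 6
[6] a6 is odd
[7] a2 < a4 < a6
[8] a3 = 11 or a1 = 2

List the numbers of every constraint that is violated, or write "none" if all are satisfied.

[1] a2 = -6, a7 = -15; -6 > -15 (want ≤)  fails
[2] a4 = 9 is odd  holds
[3] a7 = -15, and -15 ≠ -13  holds
[4] a3 = 13 is outside [15, 21]  fails
[5] a6 + a4 + a7 = 11 + 9 + (-15) = 5, not 6  fails
[6] a6 = 11 is odd  holds
[7] values -6 < 9 < 11  holds
[8] a3 = 13 ≠ 11, but a1 = 2 = 2 (second disjunct)  holds

Constraints 1, 4, 5 are violated.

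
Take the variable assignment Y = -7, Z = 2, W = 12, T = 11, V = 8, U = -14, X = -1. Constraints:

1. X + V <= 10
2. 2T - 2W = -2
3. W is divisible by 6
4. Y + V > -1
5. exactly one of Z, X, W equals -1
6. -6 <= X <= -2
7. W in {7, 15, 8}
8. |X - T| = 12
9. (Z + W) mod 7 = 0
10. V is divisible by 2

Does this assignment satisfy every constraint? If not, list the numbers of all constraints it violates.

Constraints 6, 7 do not hold.

1. X + V = -1 + 8 = 7; 7 ≤ 10 — holds.
2. 2T - 2W = 2(11) - 2(12) = -2 — holds.
3. 12 / 6 = 2, so 6 divides 12 — holds.
4. Y + V = -7 + 8 = 1; 1 > -1 — holds.
5. Z=2, X=-1, W=12; 1 of them equals -1 — holds.
6. X = -1 is outside [-6, -2] — does not hold.
7. W = 12 is not in {7, 15, 8} — does not hold.
8. |-1 - 11| = 12 — holds.
9. Z + W = 14; 14 mod 7 = 0 — holds.
10. 8 / 2 = 4, so 2 divides 8 — holds.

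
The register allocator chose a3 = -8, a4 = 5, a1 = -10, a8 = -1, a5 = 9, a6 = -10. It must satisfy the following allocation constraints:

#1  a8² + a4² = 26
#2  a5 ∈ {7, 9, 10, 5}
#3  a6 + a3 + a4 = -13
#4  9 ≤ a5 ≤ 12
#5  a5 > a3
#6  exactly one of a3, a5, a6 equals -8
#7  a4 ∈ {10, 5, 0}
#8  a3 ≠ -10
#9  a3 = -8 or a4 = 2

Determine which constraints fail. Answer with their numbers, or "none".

None — every constraint holds.

#1 a8² + a4² = (-1)² + 5² = 1 + 25 = 26 — holds.
#2 a5 = 9 is in {7, 9, 10, 5} — holds.
#3 a6 + a3 + a4 = -10 + (-8) + 5 = -13 — holds.
#4 a5 = 9 lies in [9, 12] — holds.
#5 a5 = 9, a3 = -8; 9 > -8 — holds.
#6 a3=-8, a5=9, a6=-10; 1 of them equals -8 — holds.
#7 a4 = 5 is in {10, 5, 0} — holds.
#8 a3 = -8, and -8 ≠ -10 — holds.
#9 a3 = -8 = -8 (first disjunct) — holds.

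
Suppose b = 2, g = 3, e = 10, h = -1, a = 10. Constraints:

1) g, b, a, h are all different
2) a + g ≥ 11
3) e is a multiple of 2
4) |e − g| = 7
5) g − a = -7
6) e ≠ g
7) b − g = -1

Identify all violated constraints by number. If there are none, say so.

The assignment satisfies every constraint.

1) values 3, 2, 10, -1 are pairwise distinct  true
2) a + g = 10 + 3 = 13; 13 ≥ 11  true
3) 10 / 2 = 5, so 2 divides 10  true
4) |10 − 3| = 7  true
5) g − a = 3 − 10 = -7  true
6) e = 10, g = 3; distinct  true
7) b − g = 2 − 3 = -1  true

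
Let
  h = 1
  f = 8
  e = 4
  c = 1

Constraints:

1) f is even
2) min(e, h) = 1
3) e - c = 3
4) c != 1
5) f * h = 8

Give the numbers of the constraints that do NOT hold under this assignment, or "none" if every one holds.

The assignment fails constraint 4.

1) f = 8 is even  holds
2) min(4, 1) = 1  holds
3) e - c = 4 - 1 = 3  holds
4) c = 1, but 1 is required to differ  fails
5) f * h = 8 * 1 = 8  holds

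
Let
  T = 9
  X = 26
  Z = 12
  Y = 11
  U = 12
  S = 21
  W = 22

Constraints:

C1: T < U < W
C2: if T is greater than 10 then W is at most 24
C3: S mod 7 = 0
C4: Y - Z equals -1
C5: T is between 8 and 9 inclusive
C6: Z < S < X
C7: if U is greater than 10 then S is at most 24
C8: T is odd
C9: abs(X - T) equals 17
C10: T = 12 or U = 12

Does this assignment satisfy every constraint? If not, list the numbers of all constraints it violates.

No violations.

C1: values 9 < 12 < 22 — holds.
C2: T = 9, not > 10; antecedent false, conditional vacuously true — holds.
C3: 21 mod 7 = 0 — holds.
C4: Y - Z = 11 - 12 = -1 — holds.
C5: T = 9 lies in [8, 9] — holds.
C6: values 12 < 21 < 26 — holds.
C7: U = 12 > 10, so we need S ≤ 24; S = 21 ≤ 24 — holds.
C8: T = 9 is odd — holds.
C9: abs(26 - 9) = 17 — holds.
C10: T = 9 ≠ 12, but U = 12 = 12 (second disjunct) — holds.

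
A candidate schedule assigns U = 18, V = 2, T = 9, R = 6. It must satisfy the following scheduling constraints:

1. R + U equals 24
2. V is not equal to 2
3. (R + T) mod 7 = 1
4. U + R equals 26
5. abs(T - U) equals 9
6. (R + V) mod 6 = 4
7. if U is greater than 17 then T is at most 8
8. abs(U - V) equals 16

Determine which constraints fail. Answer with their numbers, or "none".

The assignment fails constraints 2, 4, 6, 7.

1. R + U = 6 + 18 = 24  true
2. V = 2, but 2 is required to differ  false
3. R + T = 15; 15 mod 7 = 1  true
4. U + R = 18 + 6 = 24, not 26  false
5. abs(9 - 18) = 9  true
6. R + V = 8; 8 mod 6 = 2, not 4  false
7. U = 18 > 17, so we need T ≤ 8; but T = 9 > 8  false
8. abs(18 - 2) = 16  true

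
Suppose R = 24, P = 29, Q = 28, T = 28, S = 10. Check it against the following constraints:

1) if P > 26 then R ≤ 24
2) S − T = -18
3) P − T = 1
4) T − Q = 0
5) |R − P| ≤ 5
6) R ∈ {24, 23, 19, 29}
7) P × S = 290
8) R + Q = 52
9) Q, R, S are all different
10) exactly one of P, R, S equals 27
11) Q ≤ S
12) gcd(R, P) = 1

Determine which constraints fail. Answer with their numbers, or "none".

Constraints 10, 11 do not hold.

1) P = 29 > 26, so we need R ≤ 24; R = 24 ≤ 24 — OK.
2) S − T = 10 − 28 = -18 — OK.
3) P − T = 29 − 28 = 1 — OK.
4) T − Q = 28 − 28 = 0 — OK.
5) |24 − 29| = 5; 5 ≤ 5 — OK.
6) R = 24 is in {24, 23, 19, 29} — OK.
7) P × S = 29 × 10 = 290 — OK.
8) R + Q = 24 + 28 = 52 — OK.
9) values 28, 24, 10 are pairwise distinct — OK.
10) P=29, R=24, S=10; 0 of them equal 27, not exactly one — violated.
11) Q = 28, S = 10; 28 > 10 (want ≤) — violated.
12) gcd(24, 29) = 1 — OK.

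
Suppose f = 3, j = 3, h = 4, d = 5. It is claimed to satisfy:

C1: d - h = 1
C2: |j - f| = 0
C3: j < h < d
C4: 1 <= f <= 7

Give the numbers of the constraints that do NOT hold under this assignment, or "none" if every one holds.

C1: d - h = 5 - 4 = 1  OK
C2: |3 - 3| = 0  OK
C3: values 3 < 4 < 5  OK
C4: f = 3 lies in [1, 7]  OK

The assignment satisfies every constraint.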